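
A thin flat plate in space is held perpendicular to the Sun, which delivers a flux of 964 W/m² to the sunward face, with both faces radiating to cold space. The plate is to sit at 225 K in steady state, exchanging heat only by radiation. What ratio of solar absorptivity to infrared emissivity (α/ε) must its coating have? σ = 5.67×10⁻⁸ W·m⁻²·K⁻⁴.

α/ε ≈ 0.301

Balance: αS·A = εσ·2A·T⁴ ⇒ α/ε = 2σT⁴/S.
α/ε = 2·5.67×10⁻⁸·(225)⁴/964 = 2·5.67×10⁻⁸·2.563×10⁹/964.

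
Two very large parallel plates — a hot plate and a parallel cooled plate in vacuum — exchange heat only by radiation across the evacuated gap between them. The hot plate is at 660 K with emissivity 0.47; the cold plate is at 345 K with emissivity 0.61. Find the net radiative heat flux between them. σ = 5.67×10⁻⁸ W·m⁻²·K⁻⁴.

For two infinite grey parallel plates, q = σ(T₁⁴ − T₂⁴)/(1/ε₁ + 1/ε₂ − 1).
T₁⁴ − T₂⁴ = 1.897×10¹¹ − 1.417×10¹⁰ = 1.756×10¹¹ K⁴.
1/ε₁ + 1/ε₂ − 1 = 2.128 + 1.639 − 1 = 2.767.
q = 5.67×10⁻⁸ × 1.756×10¹¹ / 2.767.

q ≈ 3600 W/m²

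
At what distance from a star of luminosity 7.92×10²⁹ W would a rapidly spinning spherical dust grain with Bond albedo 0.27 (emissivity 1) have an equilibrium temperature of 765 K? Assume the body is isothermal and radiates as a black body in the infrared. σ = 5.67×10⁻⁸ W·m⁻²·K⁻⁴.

For an isothermal black-emitting sphere, (1−a)S·πr² = σ·4πr²·T⁴ ⇒ S = 4σT⁴/(1−a).
S = 4·5.67×10⁻⁸·(765)⁴/0.730 = 1.064×10⁵ W/m².
Flux falls as S = L/(4πd²), so d = √(L/(4πS)) = √(7.92×10²⁹/(4π·1.064×10⁵)).

d ≈ 7.70×10¹¹ m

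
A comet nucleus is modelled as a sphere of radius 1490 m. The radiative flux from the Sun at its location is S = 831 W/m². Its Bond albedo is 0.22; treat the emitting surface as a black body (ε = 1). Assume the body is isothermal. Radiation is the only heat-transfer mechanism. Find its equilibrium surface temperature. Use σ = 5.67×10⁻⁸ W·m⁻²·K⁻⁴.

T ≈ 231 K

At equilibrium, absorbed power = emitted power.
Absorbing cross-section = πr² = 6.975×10⁶ m²; emitting surface = 4πr² = 2.790×10⁷ m² (ratio 4).
(1−a)S·A_cross = εσ·A_surf·T⁴  ⇒  T⁴ = (1−a)S/(4σ).
T⁴ = 0.780·831/(4·5.67×10⁻⁸) = 2.858×10⁹ K⁴.
T = (2.858×10⁹)^(1/4).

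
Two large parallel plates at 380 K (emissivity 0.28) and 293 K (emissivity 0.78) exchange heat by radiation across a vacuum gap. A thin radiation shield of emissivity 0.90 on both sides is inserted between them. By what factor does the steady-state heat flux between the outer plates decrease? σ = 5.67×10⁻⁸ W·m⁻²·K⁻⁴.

factor ≈ 1.32

Without shield: q₀ = σΔ(T⁴)/(1/ε₁+1/ε₂−1) with denominator 3.853.
With shield the two gaps are in series; the resistances add: (1/ε₁+1/ε_s−1)+(1/ε_s+1/ε₂−1) = 3.683+1.393 = 5.076.
Heat-flux ratio q₀/q = 5.076/3.853.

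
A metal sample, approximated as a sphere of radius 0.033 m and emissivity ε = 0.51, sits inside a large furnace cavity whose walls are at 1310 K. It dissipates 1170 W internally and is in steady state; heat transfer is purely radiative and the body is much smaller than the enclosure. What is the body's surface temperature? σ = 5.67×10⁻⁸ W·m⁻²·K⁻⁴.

For a small grey body in a large enclosure, net radiated power = εσA(T⁴ − T_w⁴).
Steady state: P = εσA(T⁴ − T_w⁴) with A = 4πr² = 0.01368 m².
T⁴ = P/(εσA) + T_w⁴ = 1170/(0.51·5.67×10⁻⁸·0.01368) + (1310)⁴
    = 2.957×10¹² + 2.945×10¹² = 5.902×10¹² K⁴.

T ≈ 1560 K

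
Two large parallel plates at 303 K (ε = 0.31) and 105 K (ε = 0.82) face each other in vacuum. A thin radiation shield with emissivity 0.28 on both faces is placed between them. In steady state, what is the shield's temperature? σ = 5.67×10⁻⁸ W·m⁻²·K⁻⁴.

T_s ≈ 242 K

In steady state the net flux on the hot side equals that on the cold side.
σ(T₁⁴−T_s⁴)/D₁ = σ(T_s⁴−T₂⁴)/D₂, with D₁ = 1/ε₁+1/ε_s−1 = 5.797, D₂ = 1/ε_s+1/ε₂−1 = 3.791.
Solve for T_s⁴: T_s⁴ = (D₂·T₁⁴ + D₁·T₂⁴)/(D₁+D₂) = 3.406×10⁹ K⁴.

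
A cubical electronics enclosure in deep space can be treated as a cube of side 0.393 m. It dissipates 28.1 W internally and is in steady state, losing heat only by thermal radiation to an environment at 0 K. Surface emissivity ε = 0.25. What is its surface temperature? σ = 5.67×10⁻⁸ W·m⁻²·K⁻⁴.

Steady state: internal power = radiated power, P = εσA T⁴.
Radiating area A = 6L² = 0.9267 m².
T⁴ = P/(εσA) = 28.1/(0.25·5.67×10⁻⁸·0.9267) = 2.139×10⁹ K⁴.
T = (2.139×10⁹)^(1/4).

T ≈ 215 K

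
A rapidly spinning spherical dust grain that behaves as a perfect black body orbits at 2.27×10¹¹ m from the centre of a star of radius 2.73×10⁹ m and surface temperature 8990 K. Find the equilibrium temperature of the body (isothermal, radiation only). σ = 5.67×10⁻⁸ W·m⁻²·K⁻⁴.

The star's surface emits σT_*⁴; at distance d the flux is S = σT_*⁴(R_*/d)².
S = 5.67×10⁻⁸·(8990)⁴·(2.73×10⁹/2.27×10¹¹)² = 53570 W/m².
For an isothermal sphere T⁴ = (1−a)S/(4σ) = 2.362×10¹¹ K⁴.

T ≈ 697 K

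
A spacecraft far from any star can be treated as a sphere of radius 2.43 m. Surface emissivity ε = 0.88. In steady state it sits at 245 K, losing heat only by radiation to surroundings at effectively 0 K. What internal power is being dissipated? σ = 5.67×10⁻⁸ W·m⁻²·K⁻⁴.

P ≈ 13300 W

Steady state: P = εσA T⁴.
A = 4πr² = 74.20 m²; T⁴ = (245)⁴ = 3.603×10⁹ K⁴.
P = 0.88 × 5.67×10⁻⁸ × 74.20 × 3.603×10⁹.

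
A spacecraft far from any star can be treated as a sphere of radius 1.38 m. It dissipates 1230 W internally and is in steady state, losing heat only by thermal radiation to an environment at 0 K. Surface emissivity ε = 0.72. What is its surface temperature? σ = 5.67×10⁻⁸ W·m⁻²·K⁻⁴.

Steady state: internal power = radiated power, P = εσA T⁴.
Radiating area A = 4πr² = 23.93 m².
T⁴ = P/(εσA) = 1230/(0.72·5.67×10⁻⁸·23.93) = 1.259×10⁹ K⁴.
T = (1.259×10⁹)^(1/4).

T ≈ 188 K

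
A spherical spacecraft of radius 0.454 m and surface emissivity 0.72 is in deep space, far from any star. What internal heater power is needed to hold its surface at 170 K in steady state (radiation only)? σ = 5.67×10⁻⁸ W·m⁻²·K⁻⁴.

P ≈ 88.3 W

P = εσ·4πr²·T⁴.
4πr² = 2.590 m²; T⁴ = 8.352×10⁸ K⁴.
P = 0.72·5.67×10⁻⁸·2.590·8.352×10⁸.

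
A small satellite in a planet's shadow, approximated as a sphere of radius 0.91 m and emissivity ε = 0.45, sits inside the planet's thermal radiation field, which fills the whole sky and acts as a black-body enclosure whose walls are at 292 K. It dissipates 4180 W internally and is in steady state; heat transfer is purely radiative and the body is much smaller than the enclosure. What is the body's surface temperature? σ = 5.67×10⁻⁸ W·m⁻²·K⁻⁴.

For a small grey body in a large enclosure, net radiated power = εσA(T⁴ − T_w⁴).
Steady state: P = εσA(T⁴ − T_w⁴) with A = 4πr² = 10.41 m².
T⁴ = P/(εσA) + T_w⁴ = 4180/(0.45·5.67×10⁻⁸·10.41) + (292)⁴
    = 1.574×10¹⁰ + 7.270×10⁹ = 2.301×10¹⁰ K⁴.

T ≈ 389 K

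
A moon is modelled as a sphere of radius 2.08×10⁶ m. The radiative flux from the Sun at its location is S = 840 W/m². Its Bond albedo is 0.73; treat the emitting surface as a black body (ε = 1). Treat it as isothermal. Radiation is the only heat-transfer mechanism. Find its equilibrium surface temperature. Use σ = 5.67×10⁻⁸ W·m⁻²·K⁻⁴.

At equilibrium, absorbed power = emitted power.
Absorbing cross-section = πr² = 1.359×10¹³ m²; emitting surface = 4πr² = 5.437×10¹³ m² (ratio 4).
(1−a)S·A_cross = εσ·A_surf·T⁴  ⇒  T⁴ = (1−a)S/(4σ).
T⁴ = 0.270·840/(4·5.67×10⁻⁸) = 1.000×10⁹ K⁴.
T = (1.000×10⁹)^(1/4).

T ≈ 178 K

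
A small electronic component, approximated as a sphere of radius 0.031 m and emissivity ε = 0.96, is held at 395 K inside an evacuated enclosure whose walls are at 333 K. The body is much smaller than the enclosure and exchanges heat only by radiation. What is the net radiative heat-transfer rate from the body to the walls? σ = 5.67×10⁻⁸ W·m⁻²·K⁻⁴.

P_net ≈ 7.92 W

For a small grey body in a large enclosure: P_net = εσA(T_body⁴ − T_wall⁴).
A = 4πr² = 0.01208 m²; T_body⁴ − T_wall⁴ = 2.434×10¹⁰ − 1.230×10¹⁰ = 1.205×10¹⁰ K⁴.
|P_net| = 0.96·5.67×10⁻⁸·0.01208·1.205×10¹⁰.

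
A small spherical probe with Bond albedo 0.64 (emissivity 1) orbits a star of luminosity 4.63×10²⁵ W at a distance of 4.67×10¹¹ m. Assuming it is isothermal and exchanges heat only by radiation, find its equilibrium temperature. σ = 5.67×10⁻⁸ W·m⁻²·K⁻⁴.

T ≈ 72.0 K

First find the stellar flux at distance d: S = L/(4πd²) = 4.63×10²⁵/(4π·(4.67×10¹¹)²) = 16.89 W/m².
For an isothermal sphere, absorbed (1−a)S·πr² = emitted σ·4πr²·T⁴, so T⁴ = (1−a)S/(4σ).
T⁴ = 0.360·16.89/(4·5.67×10⁻⁸) = 2.682×10⁷ K⁴.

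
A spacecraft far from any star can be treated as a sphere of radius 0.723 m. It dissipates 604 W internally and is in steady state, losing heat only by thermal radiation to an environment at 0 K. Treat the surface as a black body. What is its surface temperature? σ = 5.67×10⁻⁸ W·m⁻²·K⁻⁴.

Steady state: internal power = radiated power, P = εσA T⁴.
Radiating area A = 4πr² = 6.569 m².
T⁴ = P/(εσA) = 604/(1.0·5.67×10⁻⁸·6.569) = 1.622×10⁹ K⁴.
T = (1.622×10⁹)^(1/4).

T ≈ 201 K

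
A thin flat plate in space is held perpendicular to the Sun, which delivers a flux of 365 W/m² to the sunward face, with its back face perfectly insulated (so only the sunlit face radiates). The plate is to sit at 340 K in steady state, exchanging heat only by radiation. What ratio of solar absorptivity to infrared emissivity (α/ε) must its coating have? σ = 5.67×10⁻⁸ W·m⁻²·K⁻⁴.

α/ε ≈ 2.08

Balance: αS·A = εσ·1A·T⁴ ⇒ α/ε = σT⁴/S.
α/ε = 5.67×10⁻⁸·(340)⁴/365 = 5.67×10⁻⁸·1.336×10¹⁰/365.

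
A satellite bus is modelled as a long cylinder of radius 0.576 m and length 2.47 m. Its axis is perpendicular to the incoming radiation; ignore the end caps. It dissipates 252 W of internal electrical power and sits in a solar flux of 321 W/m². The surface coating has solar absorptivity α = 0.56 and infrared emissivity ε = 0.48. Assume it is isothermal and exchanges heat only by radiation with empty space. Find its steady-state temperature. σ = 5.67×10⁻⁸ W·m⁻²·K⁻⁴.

At steady state, absorbed solar power + internal power = radiated power.
Absorbed: α·S·A_cross = 0.56·321·2.845 = 511.5 W (cross-section 2rL).
Total input = 511.5 + 252 = 763.5 W.
Radiated: εσ·A_surf·T⁴ with A_surf = 2πrL = 8.939 m².
T⁴ = 763.5/(0.48·5.67×10⁻⁸·8.939) = 3.138×10⁹ K⁴.

T ≈ 237 K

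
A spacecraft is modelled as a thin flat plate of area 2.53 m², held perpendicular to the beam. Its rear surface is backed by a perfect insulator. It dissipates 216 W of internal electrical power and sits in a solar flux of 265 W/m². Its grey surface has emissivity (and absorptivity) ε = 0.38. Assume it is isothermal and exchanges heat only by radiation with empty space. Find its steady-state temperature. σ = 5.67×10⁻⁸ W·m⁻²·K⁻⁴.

T ≈ 305 K

At steady state, absorbed solar power + internal power = radiated power.
Absorbed: α·S·A_cross = 0.38·265·2.530 = 254.8 W (cross-section A).
Total input = 254.8 + 216 = 470.8 W.
Radiated: εσ·A_surf·T⁴ with A_surf = A = 2.530 m².
T⁴ = 470.8/(0.38·5.67×10⁻⁸·2.530) = 8.636×10⁹ K⁴.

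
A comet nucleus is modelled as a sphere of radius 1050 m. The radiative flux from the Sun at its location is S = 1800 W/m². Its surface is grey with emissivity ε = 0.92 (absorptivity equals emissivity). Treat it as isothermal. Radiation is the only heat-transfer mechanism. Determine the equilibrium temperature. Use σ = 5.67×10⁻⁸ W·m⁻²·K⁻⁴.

At equilibrium, absorbed power = emitted power.
Absorbing cross-section = πr² = 3.464×10⁶ m²; emitting surface = 4πr² = 1.385×10⁷ m² (ratio 4).
εS·A_cross = εσ·A_surf·T⁴  ⇒  T⁴ = S/(4σ)   (ε cancels).
T⁴ = 1800/(4·5.67×10⁻⁸) = 7.937×10⁹ K⁴.
T = (7.937×10⁹)^(1/4).

T ≈ 298 K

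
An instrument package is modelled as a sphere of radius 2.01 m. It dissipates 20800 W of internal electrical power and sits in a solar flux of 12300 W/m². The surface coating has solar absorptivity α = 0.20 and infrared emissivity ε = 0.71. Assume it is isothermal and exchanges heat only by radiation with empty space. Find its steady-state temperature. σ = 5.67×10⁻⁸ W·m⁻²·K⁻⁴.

At steady state, absorbed solar power + internal power = radiated power.
Absorbed: α·S·A_cross = 0.20·12300·12.69 = 31220 W (cross-section πr²).
Total input = 31220 + 20800 = 52020 W.
Radiated: εσ·A_surf·T⁴ with A_surf = 4πr² = 50.77 m².
T⁴ = 52020/(0.71·5.67×10⁻⁸·50.77) = 2.545×10¹⁰ K⁴.

T ≈ 399 K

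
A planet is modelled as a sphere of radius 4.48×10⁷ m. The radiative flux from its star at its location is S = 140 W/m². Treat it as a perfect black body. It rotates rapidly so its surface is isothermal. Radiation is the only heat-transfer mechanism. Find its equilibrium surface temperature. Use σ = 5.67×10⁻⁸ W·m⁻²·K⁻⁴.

At equilibrium, absorbed power = emitted power.
Absorbing cross-section = πr² = 6.305×10¹⁵ m²; emitting surface = 4πr² = 2.522×10¹⁶ m² (ratio 4).
S·A_cross = εσ·A_surf·T⁴  ⇒  T⁴ = S/(4σ).
T⁴ = 1.00·140/(4·5.67×10⁻⁸) = 6.173×10⁸ K⁴.
T = (6.173×10⁸)^(1/4).

T ≈ 158 K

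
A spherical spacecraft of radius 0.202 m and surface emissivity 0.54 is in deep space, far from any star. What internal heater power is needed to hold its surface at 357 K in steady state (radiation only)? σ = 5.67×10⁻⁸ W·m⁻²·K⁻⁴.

P = εσ·4πr²·T⁴.
4πr² = 0.5128 m²; T⁴ = 1.624×10¹⁰ K⁴.
P = 0.54·5.67×10⁻⁸·0.5128·1.624×10¹⁰.

P ≈ 255 W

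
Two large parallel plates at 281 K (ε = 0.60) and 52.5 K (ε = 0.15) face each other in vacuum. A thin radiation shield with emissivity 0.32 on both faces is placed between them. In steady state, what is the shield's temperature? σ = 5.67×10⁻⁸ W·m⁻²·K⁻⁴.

T_s ≈ 257 K

In steady state the net flux on the hot side equals that on the cold side.
σ(T₁⁴−T_s⁴)/D₁ = σ(T_s⁴−T₂⁴)/D₂, with D₁ = 1/ε₁+1/ε_s−1 = 3.792, D₂ = 1/ε_s+1/ε₂−1 = 8.792.
Solve for T_s⁴: T_s⁴ = (D₂·T₁⁴ + D₁·T₂⁴)/(D₁+D₂) = 4.358×10⁹ K⁴.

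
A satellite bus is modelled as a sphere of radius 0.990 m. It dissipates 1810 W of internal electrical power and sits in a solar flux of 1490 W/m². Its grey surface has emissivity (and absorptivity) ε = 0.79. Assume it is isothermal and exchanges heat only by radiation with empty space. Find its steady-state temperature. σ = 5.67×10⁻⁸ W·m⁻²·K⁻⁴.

T ≈ 315 K

At steady state, absorbed solar power + internal power = radiated power.
Absorbed: α·S·A_cross = 0.79·1490·3.079 = 3624 W (cross-section πr²).
Total input = 3624 + 1810 = 5434 W.
Radiated: εσ·A_surf·T⁴ with A_surf = 4πr² = 12.32 m².
T⁴ = 5434/(0.79·5.67×10⁻⁸·12.32) = 9.851×10⁹ K⁴.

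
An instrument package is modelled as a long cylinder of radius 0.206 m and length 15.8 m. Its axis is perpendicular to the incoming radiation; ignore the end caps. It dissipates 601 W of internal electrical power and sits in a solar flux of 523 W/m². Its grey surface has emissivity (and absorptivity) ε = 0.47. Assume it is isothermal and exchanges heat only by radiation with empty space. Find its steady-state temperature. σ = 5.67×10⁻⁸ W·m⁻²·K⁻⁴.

At steady state, absorbed solar power + internal power = radiated power.
Absorbed: α·S·A_cross = 0.47·523·6.510 = 1600 W (cross-section 2rL).
Total input = 1600 + 601 = 2201 W.
Radiated: εσ·A_surf·T⁴ with A_surf = 2πrL = 20.45 m².
T⁴ = 2201/(0.47·5.67×10⁻⁸·20.45) = 4.039×10⁹ K⁴.

T ≈ 252 K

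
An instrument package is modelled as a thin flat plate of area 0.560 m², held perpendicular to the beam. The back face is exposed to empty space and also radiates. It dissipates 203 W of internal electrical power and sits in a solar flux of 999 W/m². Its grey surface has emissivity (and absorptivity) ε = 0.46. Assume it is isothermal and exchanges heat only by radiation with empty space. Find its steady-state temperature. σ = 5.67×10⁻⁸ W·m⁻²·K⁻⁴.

T ≈ 354 K

At steady state, absorbed solar power + internal power = radiated power.
Absorbed: α·S·A_cross = 0.46·999·0.5600 = 257.3 W (cross-section A).
Total input = 257.3 + 203 = 460.3 W.
Radiated: εσ·A_surf·T⁴ with A_surf = 2A = 1.120 m².
T⁴ = 460.3/(0.46·5.67×10⁻⁸·1.120) = 1.576×10¹⁰ K⁴.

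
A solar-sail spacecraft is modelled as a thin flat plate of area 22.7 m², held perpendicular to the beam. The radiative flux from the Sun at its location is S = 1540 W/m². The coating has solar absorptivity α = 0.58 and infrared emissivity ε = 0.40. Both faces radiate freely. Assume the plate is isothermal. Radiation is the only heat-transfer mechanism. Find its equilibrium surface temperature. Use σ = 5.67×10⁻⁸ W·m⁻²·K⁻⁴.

T ≈ 375 K

At equilibrium, absorbed power = emitted power.
Absorbing cross-section = A = 22.70 m²; emitting surface = 2A = 45.40 m² (ratio 2).
αS·A_cross = εσ·A_surf·T⁴  ⇒  T⁴ = αS/(ε·2σ).
T⁴ = 0.580·1540/(0.40·2·5.67×10⁻⁸) = 1.969×10¹⁰ K⁴.
T = (1.969×10¹⁰)^(1/4).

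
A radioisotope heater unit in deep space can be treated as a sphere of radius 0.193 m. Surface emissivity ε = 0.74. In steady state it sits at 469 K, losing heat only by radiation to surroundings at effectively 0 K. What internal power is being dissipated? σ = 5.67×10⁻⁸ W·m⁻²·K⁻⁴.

P ≈ 950 W

Steady state: P = εσA T⁴.
A = 4πr² = 0.4681 m²; T⁴ = (469)⁴ = 4.838×10¹⁰ K⁴.
P = 0.74 × 5.67×10⁻⁸ × 0.4681 × 4.838×10¹⁰.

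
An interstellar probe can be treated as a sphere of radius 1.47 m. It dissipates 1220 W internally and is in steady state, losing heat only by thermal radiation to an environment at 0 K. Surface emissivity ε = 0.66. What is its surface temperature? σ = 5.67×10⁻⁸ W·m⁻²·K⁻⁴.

T ≈ 186 K

Steady state: internal power = radiated power, P = εσA T⁴.
Radiating area A = 4πr² = 27.15 m².
T⁴ = P/(εσA) = 1220/(0.66·5.67×10⁻⁸·27.15) = 1.201×10⁹ K⁴.
T = (1.201×10⁹)^(1/4).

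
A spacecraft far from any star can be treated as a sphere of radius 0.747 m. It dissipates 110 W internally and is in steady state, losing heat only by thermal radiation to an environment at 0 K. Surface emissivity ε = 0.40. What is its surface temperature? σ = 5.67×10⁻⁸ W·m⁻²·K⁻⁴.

T ≈ 162 K

Steady state: internal power = radiated power, P = εσA T⁴.
Radiating area A = 4πr² = 7.012 m².
T⁴ = P/(εσA) = 110/(0.40·5.67×10⁻⁸·7.012) = 6.917×10⁸ K⁴.
T = (6.917×10⁸)^(1/4).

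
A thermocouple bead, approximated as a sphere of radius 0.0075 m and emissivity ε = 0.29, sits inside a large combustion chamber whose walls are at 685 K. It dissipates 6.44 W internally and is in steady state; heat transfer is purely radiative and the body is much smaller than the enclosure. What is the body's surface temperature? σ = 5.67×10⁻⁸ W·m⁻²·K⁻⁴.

T ≈ 938 K

For a small grey body in a large enclosure, net radiated power = εσA(T⁴ − T_w⁴).
Steady state: P = εσA(T⁴ − T_w⁴) with A = 4πr² = 7.069×10⁻⁴ m².
T⁴ = P/(εσA) + T_w⁴ = 6.44/(0.29·5.67×10⁻⁸·7.069×10⁻⁴) + (685)⁴
    = 5.541×10¹¹ + 2.202×10¹¹ = 7.743×10¹¹ K⁴.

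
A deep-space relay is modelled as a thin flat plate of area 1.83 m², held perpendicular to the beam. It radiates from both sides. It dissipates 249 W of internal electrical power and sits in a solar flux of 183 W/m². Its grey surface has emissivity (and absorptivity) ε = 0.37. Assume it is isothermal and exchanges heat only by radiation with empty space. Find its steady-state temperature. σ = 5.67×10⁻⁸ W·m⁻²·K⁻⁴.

At steady state, absorbed solar power + internal power = radiated power.
Absorbed: α·S·A_cross = 0.37·183·1.830 = 123.9 W (cross-section A).
Total input = 123.9 + 249 = 372.9 W.
Radiated: εσ·A_surf·T⁴ with A_surf = 2A = 3.660 m².
T⁴ = 372.9/(0.37·5.67×10⁻⁸·3.660) = 4.857×10⁹ K⁴.

T ≈ 264 K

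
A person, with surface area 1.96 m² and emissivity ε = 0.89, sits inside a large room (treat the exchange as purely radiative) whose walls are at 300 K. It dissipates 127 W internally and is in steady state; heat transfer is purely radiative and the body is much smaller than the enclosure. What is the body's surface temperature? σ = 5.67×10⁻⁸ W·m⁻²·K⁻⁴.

For a small grey body in a large enclosure, net radiated power = εσA(T⁴ − T_w⁴).
Steady state: P = εσA(T⁴ − T_w⁴) with A = 1.96 m².
T⁴ = P/(εσA) + T_w⁴ = 127/(0.89·5.67×10⁻⁸·1.960) + (300)⁴
    = 1.284×10⁹ + 8.100×10⁹ = 9.384×10⁹ K⁴.

T ≈ 311 K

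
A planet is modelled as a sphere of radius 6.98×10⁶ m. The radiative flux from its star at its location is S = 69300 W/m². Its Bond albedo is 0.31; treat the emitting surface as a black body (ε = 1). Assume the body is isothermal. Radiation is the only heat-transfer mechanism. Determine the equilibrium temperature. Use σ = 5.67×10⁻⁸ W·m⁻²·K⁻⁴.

T ≈ 678 K

At equilibrium, absorbed power = emitted power.
Absorbing cross-section = πr² = 1.531×10¹⁴ m²; emitting surface = 4πr² = 6.122×10¹⁴ m² (ratio 4).
(1−a)S·A_cross = εσ·A_surf·T⁴  ⇒  T⁴ = (1−a)S/(4σ).
T⁴ = 0.690·69300/(4·5.67×10⁻⁸) = 2.108×10¹¹ K⁴.
T = (2.108×10¹¹)^(1/4).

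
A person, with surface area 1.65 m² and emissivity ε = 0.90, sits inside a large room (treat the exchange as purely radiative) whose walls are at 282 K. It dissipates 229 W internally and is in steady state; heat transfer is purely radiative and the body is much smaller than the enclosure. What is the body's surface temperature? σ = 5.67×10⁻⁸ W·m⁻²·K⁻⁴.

T ≈ 308 K

For a small grey body in a large enclosure, net radiated power = εσA(T⁴ − T_w⁴).
Steady state: P = εσA(T⁴ − T_w⁴) with A = 1.65 m².
T⁴ = P/(εσA) + T_w⁴ = 229/(0.90·5.67×10⁻⁸·1.650) + (282)⁴
    = 2.720×10⁹ + 6.324×10⁹ = 9.044×10⁹ K⁴.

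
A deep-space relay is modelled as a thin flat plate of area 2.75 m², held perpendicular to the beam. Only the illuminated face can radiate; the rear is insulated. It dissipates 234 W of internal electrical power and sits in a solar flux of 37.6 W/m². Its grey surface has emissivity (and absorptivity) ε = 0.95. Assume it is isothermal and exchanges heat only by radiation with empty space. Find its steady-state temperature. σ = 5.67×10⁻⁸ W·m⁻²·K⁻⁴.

At steady state, absorbed solar power + internal power = radiated power.
Absorbed: α·S·A_cross = 0.95·37.6·2.750 = 98.23 W (cross-section A).
Total input = 98.23 + 234 = 332.2 W.
Radiated: εσ·A_surf·T⁴ with A_surf = A = 2.750 m².
T⁴ = 332.2/(0.95·5.67×10⁻⁸·2.750) = 2.243×10⁹ K⁴.

T ≈ 218 K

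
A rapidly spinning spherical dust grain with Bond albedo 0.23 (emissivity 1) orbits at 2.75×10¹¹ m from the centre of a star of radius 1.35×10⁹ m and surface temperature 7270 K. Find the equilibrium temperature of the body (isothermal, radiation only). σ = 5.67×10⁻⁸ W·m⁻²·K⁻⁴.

T ≈ 337 K

The star's surface emits σT_*⁴; at distance d the flux is S = σT_*⁴(R_*/d)².
S = 5.67×10⁻⁸·(7270)⁴·(1.35×10⁹/2.75×10¹¹)² = 3817 W/m².
For an isothermal sphere T⁴ = (1−a)S/(4σ) = 1.296×10¹⁰ K⁴.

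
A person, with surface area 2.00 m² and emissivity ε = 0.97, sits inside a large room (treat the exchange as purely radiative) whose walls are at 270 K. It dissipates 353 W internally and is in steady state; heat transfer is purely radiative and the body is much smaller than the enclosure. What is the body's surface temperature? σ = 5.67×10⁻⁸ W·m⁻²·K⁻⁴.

For a small grey body in a large enclosure, net radiated power = εσA(T⁴ − T_w⁴).
Steady state: P = εσA(T⁴ − T_w⁴) with A = 2.00 m².
T⁴ = P/(εσA) + T_w⁴ = 353/(0.97·5.67×10⁻⁸·2.000) + (270)⁴
    = 3.209×10⁹ + 5.314×10⁹ = 8.524×10⁹ K⁴.

T ≈ 304 K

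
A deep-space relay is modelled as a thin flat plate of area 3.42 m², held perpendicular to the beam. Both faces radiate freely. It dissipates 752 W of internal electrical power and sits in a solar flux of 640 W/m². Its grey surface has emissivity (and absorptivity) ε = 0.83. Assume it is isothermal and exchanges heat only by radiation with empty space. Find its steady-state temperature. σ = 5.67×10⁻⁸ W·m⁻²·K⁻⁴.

At steady state, absorbed solar power + internal power = radiated power.
Absorbed: α·S·A_cross = 0.83·640·3.420 = 1817 W (cross-section A).
Total input = 1817 + 752 = 2569 W.
Radiated: εσ·A_surf·T⁴ with A_surf = 2A = 6.840 m².
T⁴ = 2569/(0.83·5.67×10⁻⁸·6.840) = 7.980×10⁹ K⁴.

T ≈ 299 K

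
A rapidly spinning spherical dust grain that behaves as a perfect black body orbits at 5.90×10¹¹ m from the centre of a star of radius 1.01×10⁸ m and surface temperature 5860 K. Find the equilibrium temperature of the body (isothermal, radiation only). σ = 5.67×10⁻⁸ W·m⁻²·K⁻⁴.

T ≈ 54.2 K

The star's surface emits σT_*⁴; at distance d the flux is S = σT_*⁴(R_*/d)².
S = 5.67×10⁻⁸·(5860)⁴·(1.01×10⁸/5.90×10¹¹)² = 1.959 W/m².
For an isothermal sphere T⁴ = (1−a)S/(4σ) = 8.639×10⁶ K⁴.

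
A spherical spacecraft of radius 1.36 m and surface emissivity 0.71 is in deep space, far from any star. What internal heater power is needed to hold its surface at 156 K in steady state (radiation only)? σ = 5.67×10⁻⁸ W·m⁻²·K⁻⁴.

P ≈ 554 W

P = εσ·4πr²·T⁴.
4πr² = 23.24 m²; T⁴ = 5.922×10⁸ K⁴.
P = 0.71·5.67×10⁻⁸·23.24·5.922×10⁸.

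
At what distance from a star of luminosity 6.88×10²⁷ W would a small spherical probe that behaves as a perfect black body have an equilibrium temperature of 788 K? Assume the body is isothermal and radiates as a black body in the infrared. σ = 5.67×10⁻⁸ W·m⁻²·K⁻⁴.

d ≈ 7.91×10¹⁰ m

For an isothermal black-emitting sphere, (1−a)S·πr² = σ·4πr²·T⁴ ⇒ S = 4σT⁴/(1−a).
S = 4·5.67×10⁻⁸·(788)⁴/1.00 = 87450 W/m².
Flux falls as S = L/(4πd²), so d = √(L/(4πS)) = √(6.88×10²⁷/(4π·87450)).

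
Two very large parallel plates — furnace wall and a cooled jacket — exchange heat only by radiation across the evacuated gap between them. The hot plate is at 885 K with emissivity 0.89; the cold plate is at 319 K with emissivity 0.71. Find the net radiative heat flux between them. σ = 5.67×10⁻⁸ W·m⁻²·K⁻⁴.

For two infinite grey parallel plates, q = σ(T₁⁴ − T₂⁴)/(1/ε₁ + 1/ε₂ − 1).
T₁⁴ − T₂⁴ = 6.134×10¹¹ − 1.036×10¹⁰ = 6.031×10¹¹ K⁴.
1/ε₁ + 1/ε₂ − 1 = 1.124 + 1.408 − 1 = 1.532.
q = 5.67×10⁻⁸ × 6.031×10¹¹ / 1.532.

q ≈ 22300 W/m²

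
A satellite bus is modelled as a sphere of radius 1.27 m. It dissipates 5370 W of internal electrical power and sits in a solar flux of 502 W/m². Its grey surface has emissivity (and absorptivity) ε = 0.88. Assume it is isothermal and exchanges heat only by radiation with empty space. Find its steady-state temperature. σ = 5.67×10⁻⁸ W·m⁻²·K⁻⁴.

T ≈ 295 K

At steady state, absorbed solar power + internal power = radiated power.
Absorbed: α·S·A_cross = 0.88·502·5.067 = 2238 W (cross-section πr²).
Total input = 2238 + 5370 = 7608 W.
Radiated: εσ·A_surf·T⁴ with A_surf = 4πr² = 20.27 m².
T⁴ = 7608/(0.88·5.67×10⁻⁸·20.27) = 7.523×10⁹ K⁴.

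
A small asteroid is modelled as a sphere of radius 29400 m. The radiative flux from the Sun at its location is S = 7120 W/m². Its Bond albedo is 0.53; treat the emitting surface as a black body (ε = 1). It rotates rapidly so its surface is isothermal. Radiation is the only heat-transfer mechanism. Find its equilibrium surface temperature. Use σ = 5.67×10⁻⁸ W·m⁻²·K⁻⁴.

At equilibrium, absorbed power = emitted power.
Absorbing cross-section = πr² = 2.715×10⁹ m²; emitting surface = 4πr² = 1.086×10¹⁰ m² (ratio 4).
(1−a)S·A_cross = εσ·A_surf·T⁴  ⇒  T⁴ = (1−a)S/(4σ).
T⁴ = 0.470·7120/(4·5.67×10⁻⁸) = 1.475×10¹⁰ K⁴.
T = (1.475×10¹⁰)^(1/4).

T ≈ 349 K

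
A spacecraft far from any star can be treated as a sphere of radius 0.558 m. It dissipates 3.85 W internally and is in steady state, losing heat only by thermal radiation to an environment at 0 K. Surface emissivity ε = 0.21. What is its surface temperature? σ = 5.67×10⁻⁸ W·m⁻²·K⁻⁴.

Steady state: internal power = radiated power, P = εσA T⁴.
Radiating area A = 4πr² = 3.913 m².
T⁴ = P/(εσA) = 3.85/(0.21·5.67×10⁻⁸·3.913) = 8.264×10⁷ K⁴.
T = (8.264×10⁷)^(1/4).

T ≈ 95.3 K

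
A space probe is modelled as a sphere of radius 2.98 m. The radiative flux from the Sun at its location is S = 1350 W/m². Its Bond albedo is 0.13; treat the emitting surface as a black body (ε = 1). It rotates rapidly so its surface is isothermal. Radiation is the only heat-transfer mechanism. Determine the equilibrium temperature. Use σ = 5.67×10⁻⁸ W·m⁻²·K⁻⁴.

T ≈ 268 K

At equilibrium, absorbed power = emitted power.
Absorbing cross-section = πr² = 27.90 m²; emitting surface = 4πr² = 111.6 m² (ratio 4).
(1−a)S·A_cross = εσ·A_surf·T⁴  ⇒  T⁴ = (1−a)S/(4σ).
T⁴ = 0.870·1350/(4·5.67×10⁻⁸) = 5.179×10⁹ K⁴.
T = (5.179×10⁹)^(1/4).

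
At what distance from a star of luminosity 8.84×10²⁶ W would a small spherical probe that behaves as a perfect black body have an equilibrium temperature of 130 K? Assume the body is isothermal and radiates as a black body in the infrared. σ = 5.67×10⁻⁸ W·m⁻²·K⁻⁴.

For an isothermal black-emitting sphere, (1−a)S·πr² = σ·4πr²·T⁴ ⇒ S = 4σT⁴/(1−a).
S = 4·5.67×10⁻⁸·(130)⁴/1.00 = 64.78 W/m².
Flux falls as S = L/(4πd²), so d = √(L/(4πS)) = √(8.84×10²⁶/(4π·64.78)).

d ≈ 1.04×10¹² m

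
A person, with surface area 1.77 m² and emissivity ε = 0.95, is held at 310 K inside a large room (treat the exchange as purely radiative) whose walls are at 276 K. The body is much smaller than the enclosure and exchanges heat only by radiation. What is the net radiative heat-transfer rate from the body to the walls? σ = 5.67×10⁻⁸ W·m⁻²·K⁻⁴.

P_net ≈ 327 W

For a small grey body in a large enclosure: P_net = εσA(T_body⁴ − T_wall⁴).
A = 1.77 m²; T_body⁴ − T_wall⁴ = 9.235×10⁹ − 5.803×10⁹ = 3.432×10⁹ K⁴.
|P_net| = 0.95·5.67×10⁻⁸·1.770·3.432×10⁹.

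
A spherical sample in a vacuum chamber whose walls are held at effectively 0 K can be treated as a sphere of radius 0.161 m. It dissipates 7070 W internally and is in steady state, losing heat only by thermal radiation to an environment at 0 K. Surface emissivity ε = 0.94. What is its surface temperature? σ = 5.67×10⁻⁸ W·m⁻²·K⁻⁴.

Steady state: internal power = radiated power, P = εσA T⁴.
Radiating area A = 4πr² = 0.3257 m².
T⁴ = P/(εσA) = 7070/(0.94·5.67×10⁻⁸·0.3257) = 4.072×10¹¹ K⁴.
T = (4.072×10¹¹)^(1/4).

T ≈ 799 K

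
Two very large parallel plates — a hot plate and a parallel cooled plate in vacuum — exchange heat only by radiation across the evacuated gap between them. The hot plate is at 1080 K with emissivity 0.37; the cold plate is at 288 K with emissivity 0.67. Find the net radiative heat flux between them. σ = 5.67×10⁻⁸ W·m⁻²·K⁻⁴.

For two infinite grey parallel plates, q = σ(T₁⁴ − T₂⁴)/(1/ε₁ + 1/ε₂ − 1).
T₁⁴ − T₂⁴ = 1.360×10¹² − 6.880×10⁹ = 1.354×10¹² K⁴.
1/ε₁ + 1/ε₂ − 1 = 2.703 + 1.493 − 1 = 3.195.
q = 5.67×10⁻⁸ × 1.354×10¹² / 3.195.

q ≈ 24000 W/m²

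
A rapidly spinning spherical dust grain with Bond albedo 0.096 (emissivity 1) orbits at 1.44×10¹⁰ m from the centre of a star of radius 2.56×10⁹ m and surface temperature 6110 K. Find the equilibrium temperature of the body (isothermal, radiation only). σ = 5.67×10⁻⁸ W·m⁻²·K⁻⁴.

The star's surface emits σT_*⁴; at distance d the flux is S = σT_*⁴(R_*/d)².
S = 5.67×10⁻⁸·(6110)⁴·(2.56×10⁹/1.44×10¹⁰)² = 2.497×10⁶ W/m².
For an isothermal sphere T⁴ = (1−a)S/(4σ) = 9.955×10¹² K⁴.

T ≈ 1780 K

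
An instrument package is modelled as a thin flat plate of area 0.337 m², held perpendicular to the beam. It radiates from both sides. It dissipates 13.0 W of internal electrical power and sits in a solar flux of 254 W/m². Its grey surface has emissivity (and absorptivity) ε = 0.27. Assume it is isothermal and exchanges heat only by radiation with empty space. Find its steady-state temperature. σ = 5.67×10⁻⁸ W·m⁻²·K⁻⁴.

At steady state, absorbed solar power + internal power = radiated power.
Absorbed: α·S·A_cross = 0.27·254·0.3370 = 23.11 W (cross-section A).
Total input = 23.11 + 13.0 = 36.11 W.
Radiated: εσ·A_surf·T⁴ with A_surf = 2A = 0.6740 m².
T⁴ = 36.11/(0.27·5.67×10⁻⁸·0.6740) = 3.500×10⁹ K⁴.

T ≈ 243 K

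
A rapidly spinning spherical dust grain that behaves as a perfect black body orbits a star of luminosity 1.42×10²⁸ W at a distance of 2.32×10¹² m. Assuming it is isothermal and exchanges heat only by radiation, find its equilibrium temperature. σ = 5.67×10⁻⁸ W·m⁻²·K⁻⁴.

T ≈ 174 K

First find the stellar flux at distance d: S = L/(4πd²) = 1.42×10²⁸/(4π·(2.32×10¹²)²) = 209.9 W/m².
For an isothermal sphere, absorbed (1−a)S·πr² = emitted σ·4πr²·T⁴, so T⁴ = (1−a)S/(4σ).
T⁴ = 1.00·209.9/(4·5.67×10⁻⁸) = 9.257×10⁸ K⁴.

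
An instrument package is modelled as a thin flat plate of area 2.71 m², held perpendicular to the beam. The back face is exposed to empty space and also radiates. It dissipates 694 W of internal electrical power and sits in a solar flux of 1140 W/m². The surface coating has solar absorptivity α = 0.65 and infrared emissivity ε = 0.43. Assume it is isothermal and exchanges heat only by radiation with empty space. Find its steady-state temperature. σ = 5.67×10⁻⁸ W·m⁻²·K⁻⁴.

At steady state, absorbed solar power + internal power = radiated power.
Absorbed: α·S·A_cross = 0.65·1140·2.710 = 2008 W (cross-section A).
Total input = 2008 + 694 = 2702 W.
Radiated: εσ·A_surf·T⁴ with A_surf = 2A = 5.420 m².
T⁴ = 2702/(0.43·5.67×10⁻⁸·5.420) = 2.045×10¹⁰ K⁴.

T ≈ 378 K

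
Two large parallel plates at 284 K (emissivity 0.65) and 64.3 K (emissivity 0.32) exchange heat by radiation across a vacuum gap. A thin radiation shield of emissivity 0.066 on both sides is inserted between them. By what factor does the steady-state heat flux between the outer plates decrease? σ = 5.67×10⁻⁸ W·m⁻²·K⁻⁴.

Without shield: q₀ = σΔ(T⁴)/(1/ε₁+1/ε₂−1) with denominator 3.663.
With shield the two gaps are in series; the resistances add: (1/ε₁+1/ε_s−1)+(1/ε_s+1/ε₂−1) = 15.69+17.28 = 32.97.
Heat-flux ratio q₀/q = 32.97/3.663.

factor ≈ 9.00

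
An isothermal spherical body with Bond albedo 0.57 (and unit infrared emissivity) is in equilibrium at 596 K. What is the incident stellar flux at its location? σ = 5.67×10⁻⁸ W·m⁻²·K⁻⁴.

S ≈ 66600 W/m²

(1−a)S·πr² = σ·4πr²·T⁴ ⇒ S = 4σT⁴/(1−a).
S = 4·5.67×10⁻⁸·1.262×10¹¹/0.430.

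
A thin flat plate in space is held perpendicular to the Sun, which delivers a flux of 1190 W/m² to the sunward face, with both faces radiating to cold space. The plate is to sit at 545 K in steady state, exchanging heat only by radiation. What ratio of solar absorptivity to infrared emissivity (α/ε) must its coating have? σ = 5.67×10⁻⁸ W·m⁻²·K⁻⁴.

α/ε ≈ 8.41

Balance: αS·A = εσ·2A·T⁴ ⇒ α/ε = 2σT⁴/S.
α/ε = 2·5.67×10⁻⁸·(545)⁴/1190 = 2·5.67×10⁻⁸·8.822×10¹⁰/1190.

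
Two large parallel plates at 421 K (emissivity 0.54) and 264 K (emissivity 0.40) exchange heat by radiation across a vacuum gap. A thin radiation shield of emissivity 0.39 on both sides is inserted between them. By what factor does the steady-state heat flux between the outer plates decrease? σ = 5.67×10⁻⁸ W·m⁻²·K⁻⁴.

factor ≈ 2.23

Without shield: q₀ = σΔ(T⁴)/(1/ε₁+1/ε₂−1) with denominator 3.352.
With shield the two gaps are in series; the resistances add: (1/ε₁+1/ε_s−1)+(1/ε_s+1/ε₂−1) = 3.416+4.064 = 7.480.
Heat-flux ratio q₀/q = 7.480/3.352.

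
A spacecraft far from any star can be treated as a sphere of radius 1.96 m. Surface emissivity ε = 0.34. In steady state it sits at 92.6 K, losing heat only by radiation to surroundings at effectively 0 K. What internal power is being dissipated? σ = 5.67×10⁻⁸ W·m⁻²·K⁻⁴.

Steady state: P = εσA T⁴.
A = 4πr² = 48.27 m²; T⁴ = (92.6)⁴ = 7.353×10⁷ K⁴.
P = 0.34 × 5.67×10⁻⁸ × 48.27 × 7.353×10⁷.

P ≈ 68.4 W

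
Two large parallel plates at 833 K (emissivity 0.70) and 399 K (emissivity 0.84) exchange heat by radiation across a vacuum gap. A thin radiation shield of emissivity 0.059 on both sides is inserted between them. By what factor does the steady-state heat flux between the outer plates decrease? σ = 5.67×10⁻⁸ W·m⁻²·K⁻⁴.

Without shield: q₀ = σΔ(T⁴)/(1/ε₁+1/ε₂−1) with denominator 1.619.
With shield the two gaps are in series; the resistances add: (1/ε₁+1/ε_s−1)+(1/ε_s+1/ε₂−1) = 17.38+17.14 = 34.52.
Heat-flux ratio q₀/q = 34.52/1.619.

factor ≈ 21.3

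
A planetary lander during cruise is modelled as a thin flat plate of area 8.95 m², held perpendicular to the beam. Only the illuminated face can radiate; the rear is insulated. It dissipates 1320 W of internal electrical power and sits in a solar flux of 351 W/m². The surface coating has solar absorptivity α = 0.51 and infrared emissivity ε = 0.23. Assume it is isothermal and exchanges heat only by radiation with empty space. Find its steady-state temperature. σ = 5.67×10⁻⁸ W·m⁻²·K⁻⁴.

T ≈ 398 K

At steady state, absorbed solar power + internal power = radiated power.
Absorbed: α·S·A_cross = 0.51·351·8.950 = 1602 W (cross-section A).
Total input = 1602 + 1320 = 2922 W.
Radiated: εσ·A_surf·T⁴ with A_surf = A = 8.950 m².
T⁴ = 2922/(0.23·5.67×10⁻⁸·8.950) = 2.504×10¹⁰ K⁴.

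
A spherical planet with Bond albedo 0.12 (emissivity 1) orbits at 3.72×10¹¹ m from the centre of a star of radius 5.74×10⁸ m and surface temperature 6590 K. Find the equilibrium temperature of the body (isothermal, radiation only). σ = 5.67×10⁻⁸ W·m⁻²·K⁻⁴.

The star's surface emits σT_*⁴; at distance d the flux is S = σT_*⁴(R_*/d)².
S = 5.67×10⁻⁸·(6590)⁴·(5.74×10⁸/3.72×10¹¹)² = 254.6 W/m².
For an isothermal sphere T⁴ = (1−a)S/(4σ) = 9.879×10⁸ K⁴.

T ≈ 177 K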